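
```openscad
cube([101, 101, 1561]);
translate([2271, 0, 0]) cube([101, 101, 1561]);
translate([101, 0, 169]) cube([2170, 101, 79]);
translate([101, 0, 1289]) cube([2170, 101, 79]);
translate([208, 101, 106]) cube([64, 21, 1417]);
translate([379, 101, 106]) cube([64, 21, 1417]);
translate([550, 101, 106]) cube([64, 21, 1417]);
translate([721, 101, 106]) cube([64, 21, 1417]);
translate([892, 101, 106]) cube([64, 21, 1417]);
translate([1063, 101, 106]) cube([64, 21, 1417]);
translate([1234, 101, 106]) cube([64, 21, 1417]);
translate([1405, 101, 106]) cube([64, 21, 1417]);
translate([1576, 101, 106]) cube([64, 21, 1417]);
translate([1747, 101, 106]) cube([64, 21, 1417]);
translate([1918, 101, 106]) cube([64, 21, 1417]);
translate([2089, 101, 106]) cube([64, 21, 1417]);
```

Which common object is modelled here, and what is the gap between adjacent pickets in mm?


A fence section. The picket gap is 107 mm.

Two posts, two rails, 12 pickets — a fence section. Span 2170 mm holds 12 pickets of 64 mm with 13 equal gaps: ⌊(2170 − 12·64) / 13⌋ = 107 mm.


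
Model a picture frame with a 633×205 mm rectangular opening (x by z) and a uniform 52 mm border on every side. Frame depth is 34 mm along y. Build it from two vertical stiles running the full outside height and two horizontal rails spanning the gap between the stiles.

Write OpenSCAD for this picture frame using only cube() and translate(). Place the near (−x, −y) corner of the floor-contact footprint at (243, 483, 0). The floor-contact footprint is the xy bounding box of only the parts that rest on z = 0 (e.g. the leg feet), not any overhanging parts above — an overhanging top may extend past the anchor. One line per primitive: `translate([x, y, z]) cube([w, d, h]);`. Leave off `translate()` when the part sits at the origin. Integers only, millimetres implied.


translate([243, 483, 0]) cube([52, 34, 309]);
translate([928, 483, 0]) cube([52, 34, 309]);
translate([295, 483, 0]) cube([633, 34, 52]);
translate([295, 483, 257]) cube([633, 34, 52]);


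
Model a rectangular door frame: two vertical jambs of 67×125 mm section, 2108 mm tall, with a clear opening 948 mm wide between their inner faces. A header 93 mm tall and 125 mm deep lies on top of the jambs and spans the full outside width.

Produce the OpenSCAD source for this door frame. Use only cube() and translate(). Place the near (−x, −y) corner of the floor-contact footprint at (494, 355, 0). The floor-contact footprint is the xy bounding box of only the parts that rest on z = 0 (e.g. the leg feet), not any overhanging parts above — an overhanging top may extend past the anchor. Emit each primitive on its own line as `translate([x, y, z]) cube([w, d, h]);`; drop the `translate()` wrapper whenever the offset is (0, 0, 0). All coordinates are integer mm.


translate([494, 355, 0]) cube([67, 125, 2108]);
translate([1509, 355, 0]) cube([67, 125, 2108]);
translate([494, 355, 2108]) cube([1082, 125, 93]);


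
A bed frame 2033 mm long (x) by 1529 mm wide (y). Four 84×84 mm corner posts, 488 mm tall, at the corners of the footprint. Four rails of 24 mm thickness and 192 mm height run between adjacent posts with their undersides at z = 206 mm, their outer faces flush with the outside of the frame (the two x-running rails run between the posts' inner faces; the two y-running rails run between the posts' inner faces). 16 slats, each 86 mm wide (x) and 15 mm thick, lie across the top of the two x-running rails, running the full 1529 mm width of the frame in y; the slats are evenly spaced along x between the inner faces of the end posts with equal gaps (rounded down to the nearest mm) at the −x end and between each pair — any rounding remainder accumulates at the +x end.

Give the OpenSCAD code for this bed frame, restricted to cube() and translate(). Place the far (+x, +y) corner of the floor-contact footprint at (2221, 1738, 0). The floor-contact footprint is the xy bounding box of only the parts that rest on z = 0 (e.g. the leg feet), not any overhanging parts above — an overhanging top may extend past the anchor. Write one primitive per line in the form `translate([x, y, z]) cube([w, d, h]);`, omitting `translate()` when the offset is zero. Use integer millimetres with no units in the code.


translate([188, 209, 0]) cube([84, 84, 488]);
translate([188, 1654, 0]) cube([84, 84, 488]);
translate([2137, 209, 0]) cube([84, 84, 488]);
translate([2137, 1654, 0]) cube([84, 84, 488]);
translate([272, 209, 206]) cube([1865, 24, 192]);
translate([272, 1714, 206]) cube([1865, 24, 192]);
translate([188, 293, 206]) cube([24, 1361, 192]);
translate([2197, 293, 206]) cube([24, 1361, 192]);
translate([300, 209, 398]) cube([86, 1529, 15]);
translate([414, 209, 398]) cube([86, 1529, 15]);
translate([528, 209, 398]) cube([86, 1529, 15]);
translate([642, 209, 398]) cube([86, 1529, 15]);
translate([756, 209, 398]) cube([86, 1529, 15]);
translate([870, 209, 398]) cube([86, 1529, 15]);
translate([984, 209, 398]) cube([86, 1529, 15]);
translate([1098, 209, 398]) cube([86, 1529, 15]);
translate([1212, 209, 398]) cube([86, 1529, 15]);
translate([1326, 209, 398]) cube([86, 1529, 15]);
translate([1440, 209, 398]) cube([86, 1529, 15]);
translate([1554, 209, 398]) cube([86, 1529, 15]);
translate([1668, 209, 398]) cube([86, 1529, 15]);
translate([1782, 209, 398]) cube([86, 1529, 15]);
translate([1896, 209, 398]) cube([86, 1529, 15]);
translate([2010, 209, 398]) cube([86, 1529, 15]);


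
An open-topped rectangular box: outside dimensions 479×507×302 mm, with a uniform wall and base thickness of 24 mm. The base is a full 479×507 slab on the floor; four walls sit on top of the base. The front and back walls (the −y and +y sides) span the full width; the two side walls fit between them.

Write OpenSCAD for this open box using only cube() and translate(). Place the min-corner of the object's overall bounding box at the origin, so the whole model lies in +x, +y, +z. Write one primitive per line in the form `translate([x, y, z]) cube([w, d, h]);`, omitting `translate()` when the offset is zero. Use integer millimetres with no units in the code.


cube([479, 507, 24]);
translate([0, 0, 24]) cube([479, 24, 278]);
translate([0, 483, 24]) cube([479, 24, 278]);
translate([0, 24, 24]) cube([24, 459, 278]);
translate([455, 24, 24]) cube([24, 459, 278]);


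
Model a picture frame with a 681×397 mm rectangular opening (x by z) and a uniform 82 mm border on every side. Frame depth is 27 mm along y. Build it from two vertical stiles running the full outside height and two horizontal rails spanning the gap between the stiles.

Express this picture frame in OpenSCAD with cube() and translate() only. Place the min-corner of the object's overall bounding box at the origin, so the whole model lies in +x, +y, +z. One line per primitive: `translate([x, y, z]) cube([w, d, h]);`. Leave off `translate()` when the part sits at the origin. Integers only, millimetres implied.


cube([82, 27, 561]);
translate([763, 0, 0]) cube([82, 27, 561]);
translate([82, 0, 0]) cube([681, 27, 82]);
translate([82, 0, 479]) cube([681, 27, 82]);


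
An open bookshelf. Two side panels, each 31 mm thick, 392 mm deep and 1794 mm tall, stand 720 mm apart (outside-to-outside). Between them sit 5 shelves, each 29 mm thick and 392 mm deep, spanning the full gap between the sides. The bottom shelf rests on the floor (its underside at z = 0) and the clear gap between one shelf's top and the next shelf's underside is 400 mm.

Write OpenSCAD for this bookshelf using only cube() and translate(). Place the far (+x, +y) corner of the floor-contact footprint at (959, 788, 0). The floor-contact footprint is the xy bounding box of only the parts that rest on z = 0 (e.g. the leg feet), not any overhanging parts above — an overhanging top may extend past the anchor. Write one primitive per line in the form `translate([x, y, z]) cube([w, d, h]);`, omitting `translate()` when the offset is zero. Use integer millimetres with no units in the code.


translate([239, 396, 0]) cube([31, 392, 1794]);
translate([928, 396, 0]) cube([31, 392, 1794]);
translate([270, 396, 0]) cube([658, 392, 29]);
translate([270, 396, 429]) cube([658, 392, 29]);
translate([270, 396, 858]) cube([658, 392, 29]);
translate([270, 396, 1287]) cube([658, 392, 29]);
translate([270, 396, 1716]) cube([658, 392, 29]);


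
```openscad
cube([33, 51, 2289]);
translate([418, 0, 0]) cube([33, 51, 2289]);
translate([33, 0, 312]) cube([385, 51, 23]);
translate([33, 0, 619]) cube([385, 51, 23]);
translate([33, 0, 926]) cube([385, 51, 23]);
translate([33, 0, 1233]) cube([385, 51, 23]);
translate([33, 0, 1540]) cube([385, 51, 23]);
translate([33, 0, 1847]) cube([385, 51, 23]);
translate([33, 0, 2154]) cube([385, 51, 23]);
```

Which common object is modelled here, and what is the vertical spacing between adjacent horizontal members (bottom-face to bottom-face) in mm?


A ladder. The rung spacing is 307 mm.

Two tall 33×51 posts with 7 short bars between them — a ladder. Adjacent rungs sit at z = 312 and z = 619, so the spacing is 619 − 312 = 307 mm.


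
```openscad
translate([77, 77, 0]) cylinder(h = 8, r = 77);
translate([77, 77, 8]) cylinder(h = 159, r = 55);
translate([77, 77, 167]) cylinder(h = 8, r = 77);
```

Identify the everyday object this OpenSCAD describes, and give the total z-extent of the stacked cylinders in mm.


A spool. The overall height is 175 mm.

Three coaxial cylinders, large–small–large — a spool. Two 8 mm flanges and a 159 mm core give 8 + 159 + 8 = 175 mm.


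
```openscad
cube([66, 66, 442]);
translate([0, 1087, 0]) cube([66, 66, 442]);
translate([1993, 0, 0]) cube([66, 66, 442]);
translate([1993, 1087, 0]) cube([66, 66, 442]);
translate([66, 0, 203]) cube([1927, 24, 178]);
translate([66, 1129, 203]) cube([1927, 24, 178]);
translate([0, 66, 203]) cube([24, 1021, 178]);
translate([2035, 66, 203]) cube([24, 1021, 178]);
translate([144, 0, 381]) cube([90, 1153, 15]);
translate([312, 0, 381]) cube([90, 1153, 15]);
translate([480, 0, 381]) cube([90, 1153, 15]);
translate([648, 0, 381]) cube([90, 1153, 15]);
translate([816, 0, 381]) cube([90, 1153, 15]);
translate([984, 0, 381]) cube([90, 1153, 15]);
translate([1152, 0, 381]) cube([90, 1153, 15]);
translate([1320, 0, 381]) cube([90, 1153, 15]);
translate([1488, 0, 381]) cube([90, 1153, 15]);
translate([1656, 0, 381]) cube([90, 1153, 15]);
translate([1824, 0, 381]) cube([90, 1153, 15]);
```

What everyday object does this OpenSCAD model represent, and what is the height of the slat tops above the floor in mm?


A bed frame. The slat-top height is 396 mm.

Four posts, four rails, and a row of slats — a bed frame. Slats sit on the rails at z = 203 + 178 = 381; with slat thickness 15, the top is 396 mm.


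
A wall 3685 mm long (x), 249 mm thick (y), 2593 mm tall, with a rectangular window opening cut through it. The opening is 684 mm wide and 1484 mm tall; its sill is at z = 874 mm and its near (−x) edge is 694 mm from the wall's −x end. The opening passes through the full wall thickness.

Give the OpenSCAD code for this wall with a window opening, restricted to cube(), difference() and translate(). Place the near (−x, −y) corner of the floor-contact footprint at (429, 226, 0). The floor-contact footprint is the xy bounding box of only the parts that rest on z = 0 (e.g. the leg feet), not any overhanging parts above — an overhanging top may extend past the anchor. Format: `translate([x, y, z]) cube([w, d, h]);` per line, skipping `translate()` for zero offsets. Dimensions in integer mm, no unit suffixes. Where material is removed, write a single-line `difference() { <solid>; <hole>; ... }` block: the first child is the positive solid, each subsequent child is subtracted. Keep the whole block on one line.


difference() { translate([429, 226, 0]) cube([3685, 249, 2593]); translate([1123, 226, 874]) cube([684, 249, 1484]); }


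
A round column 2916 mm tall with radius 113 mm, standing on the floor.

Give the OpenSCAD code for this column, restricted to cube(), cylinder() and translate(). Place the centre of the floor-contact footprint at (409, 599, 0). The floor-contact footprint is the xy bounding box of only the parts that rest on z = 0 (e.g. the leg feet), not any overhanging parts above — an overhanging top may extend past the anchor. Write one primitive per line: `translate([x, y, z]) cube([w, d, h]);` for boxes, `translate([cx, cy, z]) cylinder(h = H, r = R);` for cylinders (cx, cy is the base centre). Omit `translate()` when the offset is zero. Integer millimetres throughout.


translate([409, 599, 0]) cylinder(h = 2916, r = 113);


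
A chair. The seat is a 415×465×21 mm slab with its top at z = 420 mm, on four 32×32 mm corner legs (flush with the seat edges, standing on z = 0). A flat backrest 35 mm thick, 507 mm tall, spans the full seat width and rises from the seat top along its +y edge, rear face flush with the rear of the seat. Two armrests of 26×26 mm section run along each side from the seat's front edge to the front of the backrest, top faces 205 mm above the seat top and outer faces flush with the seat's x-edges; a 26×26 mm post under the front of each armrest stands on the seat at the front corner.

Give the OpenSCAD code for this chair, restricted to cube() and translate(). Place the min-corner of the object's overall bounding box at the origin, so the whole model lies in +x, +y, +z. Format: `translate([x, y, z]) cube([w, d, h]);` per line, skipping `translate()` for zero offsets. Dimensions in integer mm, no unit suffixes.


// leg_h = 420 - 21 = 399
// arm post h = 205 - 26 = 179
translate([0, 0, 399]) cube([415, 465, 21]);
cube([32, 32, 399]);
translate([383, 0, 0]) cube([32, 32, 399]);
translate([0, 433, 0]) cube([32, 32, 399]);
translate([383, 433, 0]) cube([32, 32, 399]);
translate([0, 430, 420]) cube([415, 35, 507]);
translate([0, 0, 599]) cube([26, 430, 26]);
translate([389, 0, 599]) cube([26, 430, 26]);
translate([0, 0, 420]) cube([26, 26, 179]);
translate([389, 0, 420]) cube([26, 26, 179]);


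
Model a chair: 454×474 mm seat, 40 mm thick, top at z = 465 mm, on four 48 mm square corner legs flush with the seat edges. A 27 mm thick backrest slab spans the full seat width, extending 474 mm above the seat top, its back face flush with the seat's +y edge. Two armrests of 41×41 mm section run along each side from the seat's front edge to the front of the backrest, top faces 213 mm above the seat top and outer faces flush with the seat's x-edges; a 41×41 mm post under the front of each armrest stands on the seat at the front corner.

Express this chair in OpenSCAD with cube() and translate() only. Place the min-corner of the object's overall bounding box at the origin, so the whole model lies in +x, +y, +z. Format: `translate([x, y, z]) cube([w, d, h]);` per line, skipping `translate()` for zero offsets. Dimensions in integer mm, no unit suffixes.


translate([0, 0, 425]) cube([454, 474, 40]);
cube([48, 48, 425]);
translate([406, 0, 0]) cube([48, 48, 425]);
translate([0, 426, 0]) cube([48, 48, 425]);
translate([406, 426, 0]) cube([48, 48, 425]);
translate([0, 447, 465]) cube([454, 27, 474]);
translate([0, 0, 637]) cube([41, 447, 41]);
translate([413, 0, 637]) cube([41, 447, 41]);
translate([0, 0, 465]) cube([41, 41, 172]);
translate([413, 0, 465]) cube([41, 41, 172]);


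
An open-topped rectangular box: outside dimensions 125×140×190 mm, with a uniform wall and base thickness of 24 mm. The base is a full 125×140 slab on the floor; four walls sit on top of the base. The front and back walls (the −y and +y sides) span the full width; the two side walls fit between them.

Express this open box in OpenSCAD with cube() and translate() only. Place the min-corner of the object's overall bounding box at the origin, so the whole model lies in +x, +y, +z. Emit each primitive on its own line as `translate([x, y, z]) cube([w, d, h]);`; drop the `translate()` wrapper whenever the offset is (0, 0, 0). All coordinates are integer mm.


cube([125, 140, 24]);
translate([0, 0, 24]) cube([125, 24, 166]);
translate([0, 116, 24]) cube([125, 24, 166]);
translate([0, 24, 24]) cube([24, 92, 166]);
translate([101, 24, 24]) cube([24, 92, 166]);


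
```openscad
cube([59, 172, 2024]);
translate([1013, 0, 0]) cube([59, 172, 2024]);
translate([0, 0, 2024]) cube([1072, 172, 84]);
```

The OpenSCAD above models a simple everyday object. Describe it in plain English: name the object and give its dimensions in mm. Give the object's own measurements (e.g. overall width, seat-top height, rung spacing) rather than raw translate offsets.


A door frame. The clear opening is 954 mm wide and 2024 mm high. Two 59 mm wide jambs, 172 mm deep, stand either side of the opening from the floor to the top of the opening. A 84 mm thick head sits across the top of both jambs, spanning the full outside width of the frame.


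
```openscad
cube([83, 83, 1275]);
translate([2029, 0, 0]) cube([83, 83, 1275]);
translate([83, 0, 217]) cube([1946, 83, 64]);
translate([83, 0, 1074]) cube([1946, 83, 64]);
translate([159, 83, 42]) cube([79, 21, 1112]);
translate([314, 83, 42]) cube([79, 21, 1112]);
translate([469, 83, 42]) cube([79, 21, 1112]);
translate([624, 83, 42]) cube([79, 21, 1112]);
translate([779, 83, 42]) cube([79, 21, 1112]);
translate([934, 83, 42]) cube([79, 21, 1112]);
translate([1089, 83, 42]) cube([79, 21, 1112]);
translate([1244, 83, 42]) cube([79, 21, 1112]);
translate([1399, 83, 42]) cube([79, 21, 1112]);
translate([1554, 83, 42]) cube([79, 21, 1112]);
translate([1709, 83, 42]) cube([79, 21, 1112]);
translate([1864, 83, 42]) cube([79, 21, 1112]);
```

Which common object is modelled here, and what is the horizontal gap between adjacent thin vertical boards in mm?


A fence section. The picket gap is 76 mm.

Two posts, two rails, 12 pickets — a fence section. Span 1946 mm holds 12 pickets of 79 mm with 13 equal gaps: ⌊(1946 − 12·79) / 13⌋ = 76 mm.


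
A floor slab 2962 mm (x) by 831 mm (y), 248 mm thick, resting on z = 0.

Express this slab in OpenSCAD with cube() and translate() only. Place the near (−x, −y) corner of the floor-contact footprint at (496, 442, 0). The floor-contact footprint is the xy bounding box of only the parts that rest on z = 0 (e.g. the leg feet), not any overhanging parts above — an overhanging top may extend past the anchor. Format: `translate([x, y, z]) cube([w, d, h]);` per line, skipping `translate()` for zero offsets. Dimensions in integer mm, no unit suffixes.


translate([496, 442, 0]) cube([2962, 831, 248]);


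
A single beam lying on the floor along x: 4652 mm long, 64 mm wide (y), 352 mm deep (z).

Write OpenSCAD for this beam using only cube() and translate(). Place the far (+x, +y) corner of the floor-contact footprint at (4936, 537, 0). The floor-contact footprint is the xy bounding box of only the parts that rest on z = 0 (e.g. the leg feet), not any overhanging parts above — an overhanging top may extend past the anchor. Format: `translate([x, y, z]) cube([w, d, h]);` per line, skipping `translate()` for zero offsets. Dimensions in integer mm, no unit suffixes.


translate([284, 473, 0]) cube([4652, 64, 352]);


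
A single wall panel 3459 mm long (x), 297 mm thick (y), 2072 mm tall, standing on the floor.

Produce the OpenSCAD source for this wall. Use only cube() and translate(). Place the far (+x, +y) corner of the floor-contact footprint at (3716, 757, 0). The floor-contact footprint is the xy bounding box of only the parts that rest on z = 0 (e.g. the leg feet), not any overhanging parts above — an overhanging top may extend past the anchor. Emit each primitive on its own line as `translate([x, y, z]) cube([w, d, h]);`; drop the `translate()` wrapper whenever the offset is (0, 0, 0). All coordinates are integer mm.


translate([257, 460, 0]) cube([3459, 297, 2072]);


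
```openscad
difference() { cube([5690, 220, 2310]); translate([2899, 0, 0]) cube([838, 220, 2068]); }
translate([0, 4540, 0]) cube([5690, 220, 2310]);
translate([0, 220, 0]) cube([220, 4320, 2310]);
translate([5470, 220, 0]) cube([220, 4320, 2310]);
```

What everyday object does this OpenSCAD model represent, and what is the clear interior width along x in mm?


A single room. The interior width is 5250 mm.

Four walls enclosing a rectangle with a door in the front wall — a room. Outside width 5690 minus two 220 mm walls gives 5250 mm.


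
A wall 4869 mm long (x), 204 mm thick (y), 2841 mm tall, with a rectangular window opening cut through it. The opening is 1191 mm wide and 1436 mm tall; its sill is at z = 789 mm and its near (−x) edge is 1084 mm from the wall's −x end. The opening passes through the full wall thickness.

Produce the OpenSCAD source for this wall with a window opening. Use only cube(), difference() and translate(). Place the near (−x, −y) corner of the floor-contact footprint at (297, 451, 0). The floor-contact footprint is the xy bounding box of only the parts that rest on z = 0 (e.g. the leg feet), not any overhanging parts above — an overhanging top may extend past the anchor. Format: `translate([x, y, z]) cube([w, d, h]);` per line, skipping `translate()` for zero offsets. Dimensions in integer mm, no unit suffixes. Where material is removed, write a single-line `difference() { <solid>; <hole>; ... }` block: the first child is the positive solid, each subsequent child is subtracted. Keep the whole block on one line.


difference() { translate([297, 451, 0]) cube([4869, 204, 2841]); translate([1381, 451, 789]) cube([1191, 204, 1436]); }


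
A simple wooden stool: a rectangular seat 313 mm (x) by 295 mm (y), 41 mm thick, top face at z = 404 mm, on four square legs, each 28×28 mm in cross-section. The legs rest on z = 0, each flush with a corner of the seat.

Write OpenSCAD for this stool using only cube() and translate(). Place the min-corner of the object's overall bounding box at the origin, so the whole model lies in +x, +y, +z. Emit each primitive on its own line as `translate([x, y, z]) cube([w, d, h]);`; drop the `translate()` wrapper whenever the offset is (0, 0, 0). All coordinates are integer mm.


// leg_h = 404 - 41 = 363
translate([0, 0, 363]) cube([313, 295, 41]);
cube([28, 28, 363]);
translate([285, 0, 0]) cube([28, 28, 363]);
translate([0, 267, 0]) cube([28, 28, 363]);
translate([285, 267, 0]) cube([28, 28, 363]);


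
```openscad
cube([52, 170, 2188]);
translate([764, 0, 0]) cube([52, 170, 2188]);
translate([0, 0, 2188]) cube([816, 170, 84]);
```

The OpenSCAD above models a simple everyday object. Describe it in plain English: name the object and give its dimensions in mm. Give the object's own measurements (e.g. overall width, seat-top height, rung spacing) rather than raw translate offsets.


A door frame. The clear opening is 712 mm wide and 2188 mm high. Two 52 mm wide jambs, 170 mm deep, stand either side of the opening from the floor to the top of the opening. A 84 mm thick head sits across the top of both jambs, spanning the full outside width of the frame.


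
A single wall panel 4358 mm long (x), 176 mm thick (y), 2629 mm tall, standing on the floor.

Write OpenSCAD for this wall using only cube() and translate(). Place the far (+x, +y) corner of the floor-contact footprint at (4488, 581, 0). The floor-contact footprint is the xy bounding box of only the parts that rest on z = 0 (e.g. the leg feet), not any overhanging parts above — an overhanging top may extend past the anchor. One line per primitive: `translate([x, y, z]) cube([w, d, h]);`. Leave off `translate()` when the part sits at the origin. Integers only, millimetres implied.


translate([130, 405, 0]) cube([4358, 176, 2629]);


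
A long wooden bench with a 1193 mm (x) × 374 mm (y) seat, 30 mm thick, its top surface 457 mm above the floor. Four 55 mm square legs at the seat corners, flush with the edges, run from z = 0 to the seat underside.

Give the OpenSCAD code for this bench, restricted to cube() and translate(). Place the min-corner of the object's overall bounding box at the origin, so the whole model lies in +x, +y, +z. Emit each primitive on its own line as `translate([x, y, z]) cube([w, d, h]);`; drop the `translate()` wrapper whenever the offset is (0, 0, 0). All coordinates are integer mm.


translate([0, 0, 427]) cube([1193, 374, 30]);
cube([55, 55, 427]);
translate([0, 319, 0]) cube([55, 55, 427]);
translate([1138, 0, 0]) cube([55, 55, 427]);
translate([1138, 319, 0]) cube([55, 55, 427]);


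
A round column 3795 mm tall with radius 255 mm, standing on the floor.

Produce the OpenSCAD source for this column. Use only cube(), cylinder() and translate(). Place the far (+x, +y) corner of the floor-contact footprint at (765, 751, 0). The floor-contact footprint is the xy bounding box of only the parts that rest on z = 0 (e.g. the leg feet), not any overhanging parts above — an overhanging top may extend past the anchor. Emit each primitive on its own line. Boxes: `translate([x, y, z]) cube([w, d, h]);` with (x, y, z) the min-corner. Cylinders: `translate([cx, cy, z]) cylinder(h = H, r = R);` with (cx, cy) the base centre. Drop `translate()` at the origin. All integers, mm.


translate([510, 496, 0]) cylinder(h = 3795, r = 255);


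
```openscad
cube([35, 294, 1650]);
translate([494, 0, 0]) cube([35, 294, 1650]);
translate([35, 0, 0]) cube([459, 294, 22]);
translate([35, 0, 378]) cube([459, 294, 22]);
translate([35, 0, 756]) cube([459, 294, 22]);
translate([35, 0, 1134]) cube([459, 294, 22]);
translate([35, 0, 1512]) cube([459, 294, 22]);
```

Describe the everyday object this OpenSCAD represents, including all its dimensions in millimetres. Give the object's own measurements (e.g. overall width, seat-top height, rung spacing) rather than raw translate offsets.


An open bookshelf. Two side panels, each 35 mm thick, 294 mm deep and 1650 mm tall, stand 529 mm apart (outside-to-outside). Between them sit 5 shelves, each 22 mm thick and 294 mm deep, spanning the full gap between the sides. The bottom shelf rests on the floor (its underside at z = 0) and the clear gap between one shelf's top and the next shelf's underside is 356 mm.


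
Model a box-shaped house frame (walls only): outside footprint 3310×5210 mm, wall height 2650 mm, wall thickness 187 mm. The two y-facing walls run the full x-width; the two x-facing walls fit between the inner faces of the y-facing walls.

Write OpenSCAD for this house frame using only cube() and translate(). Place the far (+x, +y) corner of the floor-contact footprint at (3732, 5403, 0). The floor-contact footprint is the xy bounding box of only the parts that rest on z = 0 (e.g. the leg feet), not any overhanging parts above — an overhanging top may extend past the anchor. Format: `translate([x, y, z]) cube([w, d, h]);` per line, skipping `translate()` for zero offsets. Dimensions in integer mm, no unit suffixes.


translate([422, 193, 0]) cube([3310, 187, 2650]);
translate([422, 5216, 0]) cube([3310, 187, 2650]);
translate([422, 380, 0]) cube([187, 4836, 2650]);
translate([3545, 380, 0]) cube([187, 4836, 2650]);


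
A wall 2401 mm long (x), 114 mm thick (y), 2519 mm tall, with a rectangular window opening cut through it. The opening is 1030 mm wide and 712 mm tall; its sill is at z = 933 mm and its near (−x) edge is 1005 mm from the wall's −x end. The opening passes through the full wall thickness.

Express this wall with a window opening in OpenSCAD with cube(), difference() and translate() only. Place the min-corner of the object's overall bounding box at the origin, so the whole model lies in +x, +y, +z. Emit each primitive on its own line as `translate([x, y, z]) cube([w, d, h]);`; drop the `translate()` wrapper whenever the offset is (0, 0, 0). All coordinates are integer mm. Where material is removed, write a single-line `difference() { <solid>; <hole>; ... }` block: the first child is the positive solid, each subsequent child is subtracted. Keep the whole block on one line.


difference() { cube([2401, 114, 2519]); translate([1005, 0, 933]) cube([1030, 114, 712]); }


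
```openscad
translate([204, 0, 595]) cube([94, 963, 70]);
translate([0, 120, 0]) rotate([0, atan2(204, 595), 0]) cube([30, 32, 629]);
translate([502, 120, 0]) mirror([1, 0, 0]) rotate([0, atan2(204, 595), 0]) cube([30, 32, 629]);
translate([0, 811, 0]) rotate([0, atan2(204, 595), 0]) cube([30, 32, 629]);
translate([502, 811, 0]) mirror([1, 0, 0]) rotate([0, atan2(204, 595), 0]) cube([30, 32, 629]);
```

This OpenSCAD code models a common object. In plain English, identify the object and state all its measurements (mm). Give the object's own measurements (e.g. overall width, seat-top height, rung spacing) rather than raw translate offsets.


A sawhorse. A 94×963×70 mm beam (x, y, z) sits on two A-frame leg pairs. Each pair is two raked legs of 30×32 mm section (32 mm along y) splaying symmetrically in x. Each leg rises 595 mm vertically over 204 mm of horizontal reach and is 629 mm long along its own axis. Every leg's outer bottom edge rests on the floor and its outer top edge meets a bottom edge of the beam — the left legs (tilting toward +x) meet the beam's −x bottom edge, the right legs (their mirror images, tilting toward −x) meet its +x bottom edge — so the leg tops tuck under the beam, the beam's underside is 595 mm above the floor, and the feet are 502 mm apart outside-to-outside with the beam centred between them. The two leg pairs are set in 120 mm from either end of the beam.


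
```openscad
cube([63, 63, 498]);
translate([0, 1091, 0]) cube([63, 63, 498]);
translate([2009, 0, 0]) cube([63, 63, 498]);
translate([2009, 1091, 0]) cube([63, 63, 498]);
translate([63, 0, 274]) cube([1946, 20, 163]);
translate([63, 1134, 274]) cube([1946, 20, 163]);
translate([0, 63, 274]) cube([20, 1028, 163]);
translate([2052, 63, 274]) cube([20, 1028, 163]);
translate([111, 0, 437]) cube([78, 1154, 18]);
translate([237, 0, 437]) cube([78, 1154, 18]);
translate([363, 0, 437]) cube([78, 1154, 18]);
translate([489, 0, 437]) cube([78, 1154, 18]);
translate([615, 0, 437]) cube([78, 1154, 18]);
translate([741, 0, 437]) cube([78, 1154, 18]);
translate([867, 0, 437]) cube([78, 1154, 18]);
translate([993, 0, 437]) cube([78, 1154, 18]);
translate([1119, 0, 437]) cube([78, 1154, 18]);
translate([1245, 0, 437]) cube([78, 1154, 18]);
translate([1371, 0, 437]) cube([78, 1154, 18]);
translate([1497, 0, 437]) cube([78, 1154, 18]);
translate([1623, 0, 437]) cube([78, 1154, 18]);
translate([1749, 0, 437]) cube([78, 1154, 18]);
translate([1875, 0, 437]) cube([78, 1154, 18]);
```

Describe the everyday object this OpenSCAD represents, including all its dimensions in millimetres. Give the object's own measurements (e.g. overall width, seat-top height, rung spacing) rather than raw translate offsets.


A bed frame 2072 mm long (x) by 1154 mm wide (y). Four 63×63 mm corner posts, 498 mm tall, at the corners of the footprint. Four rails of 20 mm thickness and 163 mm height run between adjacent posts with their undersides at z = 274 mm, their outer faces flush with the outside of the frame (the two x-running rails run between the posts' inner faces; the two y-running rails run between the posts' inner faces). 15 slats, each 78 mm wide (x) and 18 mm thick, lie across the top of the two x-running rails, running the full 1154 mm width of the frame in y; along x they sit between the end posts with a 48 mm gap after the −x posts and between neighbouring slats, leaving 56 mm before the +x posts.


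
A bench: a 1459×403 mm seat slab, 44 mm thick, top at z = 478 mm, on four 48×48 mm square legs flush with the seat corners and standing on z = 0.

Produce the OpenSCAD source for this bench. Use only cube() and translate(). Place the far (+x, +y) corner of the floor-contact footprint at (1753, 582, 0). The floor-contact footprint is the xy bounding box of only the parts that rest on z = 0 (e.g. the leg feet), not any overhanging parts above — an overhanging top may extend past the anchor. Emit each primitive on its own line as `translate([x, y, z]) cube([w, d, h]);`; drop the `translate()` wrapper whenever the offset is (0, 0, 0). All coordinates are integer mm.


translate([294, 179, 434]) cube([1459, 403, 44]);
translate([294, 179, 0]) cube([48, 48, 434]);
translate([294, 534, 0]) cube([48, 48, 434]);
translate([1705, 179, 0]) cube([48, 48, 434]);
translate([1705, 534, 0]) cube([48, 48, 434]);


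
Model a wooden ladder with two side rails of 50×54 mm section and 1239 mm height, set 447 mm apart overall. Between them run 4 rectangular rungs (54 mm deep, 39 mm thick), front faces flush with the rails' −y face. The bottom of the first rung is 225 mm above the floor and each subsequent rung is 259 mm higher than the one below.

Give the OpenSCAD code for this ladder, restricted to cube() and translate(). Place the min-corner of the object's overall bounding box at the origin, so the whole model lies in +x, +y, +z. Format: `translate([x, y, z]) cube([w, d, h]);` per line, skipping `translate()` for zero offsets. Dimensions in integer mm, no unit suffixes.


// rung span = 447 - 2*50 = 347
// rung[k] z = 225 + k*259
cube([50, 54, 1239]);
translate([397, 0, 0]) cube([50, 54, 1239]);
translate([50, 0, 225]) cube([347, 54, 39]);
translate([50, 0, 484]) cube([347, 54, 39]);
translate([50, 0, 743]) cube([347, 54, 39]);
translate([50, 0, 1002]) cube([347, 54, 39]);


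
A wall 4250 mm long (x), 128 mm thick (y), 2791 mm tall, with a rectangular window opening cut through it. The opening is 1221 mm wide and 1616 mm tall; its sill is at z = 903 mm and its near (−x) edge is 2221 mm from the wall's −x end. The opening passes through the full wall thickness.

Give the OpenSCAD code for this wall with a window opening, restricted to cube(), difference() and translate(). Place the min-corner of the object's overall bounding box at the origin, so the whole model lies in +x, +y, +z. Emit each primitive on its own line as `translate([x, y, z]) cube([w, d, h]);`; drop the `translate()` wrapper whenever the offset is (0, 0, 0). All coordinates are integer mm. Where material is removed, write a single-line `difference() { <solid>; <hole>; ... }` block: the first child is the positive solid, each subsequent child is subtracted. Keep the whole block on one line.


difference() { cube([4250, 128, 2791]); translate([2221, 0, 903]) cube([1221, 128, 1616]); }


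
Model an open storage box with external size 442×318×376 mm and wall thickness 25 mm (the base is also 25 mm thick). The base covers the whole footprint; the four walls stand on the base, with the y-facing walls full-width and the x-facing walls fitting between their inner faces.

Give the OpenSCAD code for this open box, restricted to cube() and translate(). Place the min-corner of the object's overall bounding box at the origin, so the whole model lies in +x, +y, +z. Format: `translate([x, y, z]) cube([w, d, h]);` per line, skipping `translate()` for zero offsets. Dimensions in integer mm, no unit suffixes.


cube([442, 318, 25]);
translate([0, 0, 25]) cube([442, 25, 351]);
translate([0, 293, 25]) cube([442, 25, 351]);
translate([0, 25, 25]) cube([25, 268, 351]);
translate([417, 25, 25]) cube([25, 268, 351]);


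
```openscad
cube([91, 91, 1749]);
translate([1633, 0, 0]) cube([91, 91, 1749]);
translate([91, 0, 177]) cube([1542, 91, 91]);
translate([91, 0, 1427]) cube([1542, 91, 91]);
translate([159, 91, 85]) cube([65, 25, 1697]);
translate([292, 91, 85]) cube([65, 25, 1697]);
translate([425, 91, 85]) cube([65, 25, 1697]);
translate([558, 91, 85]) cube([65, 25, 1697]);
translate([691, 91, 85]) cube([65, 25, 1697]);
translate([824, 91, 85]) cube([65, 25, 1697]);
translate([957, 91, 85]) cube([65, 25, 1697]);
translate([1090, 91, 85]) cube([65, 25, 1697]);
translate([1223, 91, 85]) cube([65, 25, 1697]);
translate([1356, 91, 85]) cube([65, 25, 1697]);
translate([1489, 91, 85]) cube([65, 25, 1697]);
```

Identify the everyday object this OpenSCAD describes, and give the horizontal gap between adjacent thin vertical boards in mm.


A fence section. The picket gap is 68 mm.

Two posts, two rails, 11 pickets — a fence section. Span 1542 mm holds 11 pickets of 65 mm with 12 equal gaps: ⌊(1542 − 11·65) / 12⌋ = 68 mm.


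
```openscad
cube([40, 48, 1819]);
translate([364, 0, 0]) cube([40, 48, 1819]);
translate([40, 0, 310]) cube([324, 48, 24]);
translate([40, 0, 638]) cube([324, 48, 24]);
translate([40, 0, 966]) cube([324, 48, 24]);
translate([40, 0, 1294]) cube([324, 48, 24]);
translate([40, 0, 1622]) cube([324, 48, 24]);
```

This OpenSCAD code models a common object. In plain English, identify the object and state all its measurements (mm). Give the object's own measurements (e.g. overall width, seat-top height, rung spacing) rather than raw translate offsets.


A straight ladder. Two 40×48 mm vertical rails, 1819 mm tall, stand 404 mm apart (outside-to-outside) with their front faces coplanar on the −y side. 5 rungs, each 48 mm deep and 24 mm tall, span between the inner faces of the rails, front faces flush with the rails. The lowest rung's underside is at z = 310 mm and rungs are spaced 328 mm apart (underside to underside).


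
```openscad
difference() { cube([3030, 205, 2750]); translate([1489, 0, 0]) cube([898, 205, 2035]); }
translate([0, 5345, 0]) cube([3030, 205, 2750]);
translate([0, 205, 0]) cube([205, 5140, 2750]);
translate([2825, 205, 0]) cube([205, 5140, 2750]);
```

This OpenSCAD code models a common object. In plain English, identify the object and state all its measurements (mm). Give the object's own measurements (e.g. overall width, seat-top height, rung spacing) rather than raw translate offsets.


A single room: four walls, each 2750 mm tall and 205 mm thick, enclosing an outside footprint 3030×5550 mm (x × y), no floor or roof. The front and back walls (−y and +y sides) run the full x-width; the side walls fit between their inner faces. A door opening 898 mm wide and 2035 mm tall is cut through the front wall from the floor up, its −x edge 1489 mm from the wall's −x end.


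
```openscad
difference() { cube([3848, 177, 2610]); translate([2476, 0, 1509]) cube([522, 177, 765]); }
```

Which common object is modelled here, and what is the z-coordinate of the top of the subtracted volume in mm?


A wall with a window opening. The window head height is 2274 mm.

A wall with a rectangular opening subtracted — a window. Sill at z = 1509, opening 765 mm tall, so the head is at 1509 + 765 = 2274 mm.


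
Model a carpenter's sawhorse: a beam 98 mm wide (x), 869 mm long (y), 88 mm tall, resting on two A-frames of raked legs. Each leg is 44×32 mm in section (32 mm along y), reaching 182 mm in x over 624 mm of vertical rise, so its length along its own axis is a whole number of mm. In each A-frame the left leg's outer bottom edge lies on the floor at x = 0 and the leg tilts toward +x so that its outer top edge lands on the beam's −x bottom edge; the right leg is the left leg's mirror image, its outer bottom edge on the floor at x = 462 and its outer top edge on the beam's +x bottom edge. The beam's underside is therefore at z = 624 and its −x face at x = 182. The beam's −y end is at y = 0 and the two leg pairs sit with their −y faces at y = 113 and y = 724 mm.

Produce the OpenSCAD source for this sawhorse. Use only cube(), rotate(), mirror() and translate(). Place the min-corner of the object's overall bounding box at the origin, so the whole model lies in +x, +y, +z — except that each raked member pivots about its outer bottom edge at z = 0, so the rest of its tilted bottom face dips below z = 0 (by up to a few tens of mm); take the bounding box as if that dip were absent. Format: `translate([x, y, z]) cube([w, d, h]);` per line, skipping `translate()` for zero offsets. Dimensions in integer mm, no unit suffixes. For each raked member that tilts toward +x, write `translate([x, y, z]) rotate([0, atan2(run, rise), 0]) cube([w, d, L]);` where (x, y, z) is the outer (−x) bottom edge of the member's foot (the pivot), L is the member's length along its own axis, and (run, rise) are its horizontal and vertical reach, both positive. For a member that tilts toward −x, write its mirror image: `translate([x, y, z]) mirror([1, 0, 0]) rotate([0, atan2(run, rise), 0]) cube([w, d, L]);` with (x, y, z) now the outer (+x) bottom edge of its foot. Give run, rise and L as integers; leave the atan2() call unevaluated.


translate([182, 0, 624]) cube([98, 869, 88]);
translate([0, 113, 0]) rotate([0, atan2(182, 624), 0]) cube([44, 32, 650]);
translate([462, 113, 0]) mirror([1, 0, 0]) rotate([0, atan2(182, 624), 0]) cube([44, 32, 650]);
translate([0, 724, 0]) rotate([0, atan2(182, 624), 0]) cube([44, 32, 650]);
translate([462, 724, 0]) mirror([1, 0, 0]) rotate([0, atan2(182, 624), 0]) cube([44, 32, 650]);
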